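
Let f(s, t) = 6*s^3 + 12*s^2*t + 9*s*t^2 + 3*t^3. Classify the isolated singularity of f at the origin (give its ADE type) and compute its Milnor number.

Type D_4, Milnor number mu = 4.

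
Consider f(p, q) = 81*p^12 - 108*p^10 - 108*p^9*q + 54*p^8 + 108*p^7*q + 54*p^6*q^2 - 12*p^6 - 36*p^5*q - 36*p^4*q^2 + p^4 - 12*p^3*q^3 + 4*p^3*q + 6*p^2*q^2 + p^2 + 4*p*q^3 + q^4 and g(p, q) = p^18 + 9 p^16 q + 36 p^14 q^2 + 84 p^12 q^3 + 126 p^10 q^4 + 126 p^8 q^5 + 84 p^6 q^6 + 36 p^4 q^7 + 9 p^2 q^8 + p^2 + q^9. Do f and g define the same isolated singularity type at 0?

No.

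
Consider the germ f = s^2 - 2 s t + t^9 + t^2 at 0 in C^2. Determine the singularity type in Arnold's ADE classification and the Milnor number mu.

The Hessian of f at 0 is [[2, -2], [-2, 2]] with rank 1, so corank 1. A Groebner basis of the Jacobian ideal J(f) in C{s,t} is {t^8, s - t}; counting standard monomials gives mu = 8. Corank 1: A-series; mu = 8 gives A_8.

Type A_{8}, Milnor number mu = 8.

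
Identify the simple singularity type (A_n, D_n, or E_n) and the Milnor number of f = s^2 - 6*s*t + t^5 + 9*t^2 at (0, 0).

Type A_{4}, Milnor number mu = 4.

The Hessian of f at 0 has rank 1. Corank 1: A-series; mu = 4 gives A_4.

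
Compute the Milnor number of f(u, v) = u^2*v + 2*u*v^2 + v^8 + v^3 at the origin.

9

The Hessian of f at 0 is [[0, 0], [0, 0]] with rank 0, so corank 2. A Groebner basis of the Jacobian ideal J(f) in C{u,v} is {u^2/8 + v^7 - v^2/8, u^3 + v^3, u*v + v^2}; counting standard monomials gives mu = 9. Corank 2; j^3 = v*(u + v)^2 has shape L^2 M (L != M), so D-series; mu = 9 gives D_9.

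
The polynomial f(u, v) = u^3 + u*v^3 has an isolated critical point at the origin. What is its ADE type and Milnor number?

The Hessian of f at 0 has rank 0. Corank 2; j^3 = u^3 is a perfect cube, so E-series; the 4-jet and mu = 7 give E_7.

Type E7, Milnor number mu = 7.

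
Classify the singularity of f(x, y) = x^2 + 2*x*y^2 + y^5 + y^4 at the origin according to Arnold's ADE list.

A4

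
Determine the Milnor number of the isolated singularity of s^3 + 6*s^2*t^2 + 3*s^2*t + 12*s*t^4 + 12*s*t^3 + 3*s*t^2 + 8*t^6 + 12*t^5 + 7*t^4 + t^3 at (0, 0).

6

The Hessian of f at 0 has rank 0. Corank 2; j^3 = (s + t)^3 is a perfect cube, so E-series; the 4-jet and mu = 6 give E_6.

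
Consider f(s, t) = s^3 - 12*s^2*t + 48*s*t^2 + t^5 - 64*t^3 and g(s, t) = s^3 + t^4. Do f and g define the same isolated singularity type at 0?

The Hessian of f at 0 is [[0, 0], [0, 0]] with rank 0, so corank 2. A Groebner basis of the Jacobian ideal J(f) in C{s,t} is {t^4, s^2 - 8*s*t + 16*t^2}; counting standard monomials gives mu = 8. Corank 2; j^3 = (s - 4*t)^3 is a perfect cube, so E-series; the 5-jet and mu = 8 give E_8. The Hessian of g at 0 is [[0, 0], [0, 0]] with rank 0, so corank 2. A Groebner basis of the Jacobian ideal J(g) in C{s,t} is {t^3, s^2}; counting standard monomials gives mu = 6. Corank 2; j^3 = s^3 is a perfect cube, so E-series; the 4-jet and mu = 6 give E_6. f is E_8 but g is E_6, hence not right-equivalent.

No.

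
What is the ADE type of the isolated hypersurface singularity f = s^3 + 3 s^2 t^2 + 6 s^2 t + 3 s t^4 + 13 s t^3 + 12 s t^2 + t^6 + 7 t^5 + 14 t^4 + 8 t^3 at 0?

E7

The Hessian of f at 0 has rank 0. Corank 2; j^3 = (s + 2*t)^3 is a perfect cube, so E-series; the 4-jet and mu = 7 give E_7.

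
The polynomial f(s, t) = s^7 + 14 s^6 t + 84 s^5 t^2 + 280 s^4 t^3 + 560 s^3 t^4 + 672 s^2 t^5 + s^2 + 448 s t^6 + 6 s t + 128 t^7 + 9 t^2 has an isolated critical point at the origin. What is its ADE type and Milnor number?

Type A_6, Milnor number mu = 6.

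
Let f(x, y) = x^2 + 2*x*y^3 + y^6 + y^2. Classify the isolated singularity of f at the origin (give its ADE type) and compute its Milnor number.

Type A_1, Milnor number mu = 1.

The Hessian of f at 0 has rank 2. Corank 0: nondegenerate Morse point, so A_1.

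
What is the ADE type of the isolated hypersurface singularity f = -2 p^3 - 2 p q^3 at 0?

E_{7}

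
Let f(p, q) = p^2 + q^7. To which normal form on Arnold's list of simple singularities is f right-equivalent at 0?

The Hessian of f at 0 has rank 1. Corank 1: A-series; mu = 6 gives A_6.

A_{6}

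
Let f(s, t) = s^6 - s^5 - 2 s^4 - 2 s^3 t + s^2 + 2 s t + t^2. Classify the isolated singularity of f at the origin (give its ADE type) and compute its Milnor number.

Type A_4, Milnor number mu = 4.

The Hessian of f at 0 is [[2, 2], [2, 2]] with rank 1, so corank 1. A Groebner basis of the Jacobian ideal J(f) in C{s,t} is {s + t^3 + t, s^2 - t^2, s*t + t^2}; counting standard monomials gives mu = 4. Corank 1: A-series; mu = 4 gives A_4.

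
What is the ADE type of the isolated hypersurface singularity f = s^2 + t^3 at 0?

The Hessian of f at 0 is [[2, 0], [0, 0]] with rank 1, so corank 1. A Groebner basis of the Jacobian ideal J(f) in C{s,t} is {t^2, s}; counting standard monomials gives mu = 2. Corank 1: A-series; mu = 2 gives A_2.

A2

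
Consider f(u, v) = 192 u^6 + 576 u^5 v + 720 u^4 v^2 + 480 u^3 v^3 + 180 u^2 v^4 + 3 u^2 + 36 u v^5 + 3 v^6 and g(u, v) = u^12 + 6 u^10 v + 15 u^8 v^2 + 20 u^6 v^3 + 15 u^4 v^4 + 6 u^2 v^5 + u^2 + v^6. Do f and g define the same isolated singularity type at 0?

Yes.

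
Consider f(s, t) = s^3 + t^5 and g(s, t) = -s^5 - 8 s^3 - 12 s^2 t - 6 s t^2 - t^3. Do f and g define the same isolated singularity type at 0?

Yes.

The Hessian of f at 0 has rank 0. Corank 2; j^3 = s^3 is a perfect cube, so E-series; the 5-jet and mu = 8 give E_8. The Hessian of g at 0 has rank 0. Corank 2; j^3 = -(2*s + t)^3 is a perfect cube, so E-series; the 5-jet and mu = 8 give E_8. Both have type E_8, hence right-equivalent.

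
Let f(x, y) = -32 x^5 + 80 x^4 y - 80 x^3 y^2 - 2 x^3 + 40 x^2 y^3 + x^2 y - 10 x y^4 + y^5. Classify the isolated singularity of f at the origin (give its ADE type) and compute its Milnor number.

Type D_{6}, Milnor number mu = 6.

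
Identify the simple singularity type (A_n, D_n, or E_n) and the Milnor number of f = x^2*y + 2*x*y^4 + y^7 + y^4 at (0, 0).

The Hessian of f at 0 is [[0, 0], [0, 0]] with rank 0, so corank 2. A Groebner basis of the Jacobian ideal J(f) in C{x,y} is {x^3, x^2/4 + y^3, x*y}; counting standard monomials gives mu = 5. Corank 2; j^3 = x^2*y has shape L^2 M (L != M), so D-series; mu = 5 gives D_5.

Type D5, Milnor number mu = 5.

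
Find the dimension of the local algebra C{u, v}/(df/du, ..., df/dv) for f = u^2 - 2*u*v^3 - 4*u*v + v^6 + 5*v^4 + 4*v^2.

3

The Hessian of f at 0 has rank 1. Corank 1: A-series; mu = 3 gives A_3.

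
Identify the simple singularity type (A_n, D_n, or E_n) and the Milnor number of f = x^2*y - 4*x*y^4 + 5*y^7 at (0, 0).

Type D8, Milnor number mu = 8.

The Hessian of f at 0 has rank 0. Corank 2; j^3 = x^2*y has shape L^2 M (L != M), so D-series; mu = 8 gives D_8.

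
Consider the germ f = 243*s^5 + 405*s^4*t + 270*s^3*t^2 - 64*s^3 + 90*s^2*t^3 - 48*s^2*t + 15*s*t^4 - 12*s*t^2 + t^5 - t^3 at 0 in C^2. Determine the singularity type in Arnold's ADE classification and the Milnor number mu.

Type E_8, Milnor number mu = 8.

The Hessian of f at 0 is [[0, 0], [0, 0]] with rank 0, so corank 2. A Groebner basis of the Jacobian ideal J(f) in C{s,t} is {t^5, s*t^3 + 13*t^4/48, s^2 + s*t/2 + t^2/16}; counting standard monomials gives mu = 8. Corank 2; j^3 = -(4*s + t)^3 is a perfect cube, so E-series; the 5-jet and mu = 8 give E_8.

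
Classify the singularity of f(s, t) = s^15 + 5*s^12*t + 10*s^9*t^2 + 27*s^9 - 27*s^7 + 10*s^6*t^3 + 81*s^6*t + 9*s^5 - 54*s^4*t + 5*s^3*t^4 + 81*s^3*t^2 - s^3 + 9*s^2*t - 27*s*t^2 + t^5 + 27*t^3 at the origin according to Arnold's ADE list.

The Hessian of f at 0 is [[0, 0], [0, 0]] with rank 0, so corank 2. A Groebner basis of the Jacobian ideal J(f) in C{s,t} is {-s^2/162 + s*t^3 + s*t/27 - t^2/18, t^4, s^3 - 27*s*t^2 + 54*t^3, s^2*t - 6*s*t^2 + 9*t^3}; counting standard monomials gives mu = 8. Corank 2; j^3 = -(s - 3*t)^3 is a perfect cube, so E-series; the 5-jet and mu = 8 give E_8.

E_{8}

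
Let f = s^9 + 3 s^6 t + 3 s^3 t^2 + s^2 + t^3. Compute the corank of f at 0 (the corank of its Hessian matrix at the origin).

1

Hessian at 0 has rank 1.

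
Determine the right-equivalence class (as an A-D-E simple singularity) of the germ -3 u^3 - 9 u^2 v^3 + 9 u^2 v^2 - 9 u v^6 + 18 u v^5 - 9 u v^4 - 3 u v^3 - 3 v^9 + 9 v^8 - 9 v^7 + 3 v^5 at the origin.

The Hessian of f at 0 has rank 0. Corank 2; j^3 = -3*u^3 is a perfect cube, so E-series; the 4-jet and mu = 7 give E_7.

E7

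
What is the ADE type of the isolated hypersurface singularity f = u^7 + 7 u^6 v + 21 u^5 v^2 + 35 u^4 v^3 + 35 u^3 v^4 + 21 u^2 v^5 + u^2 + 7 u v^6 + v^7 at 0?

The Hessian of f at 0 is [[2, 0], [0, 0]] with rank 1, so corank 1. A Groebner basis of the Jacobian ideal J(f) in C{u,v} is {v^6, u}; counting standard monomials gives mu = 6. Corank 1: A-series; mu = 6 gives A_6.

A_{6}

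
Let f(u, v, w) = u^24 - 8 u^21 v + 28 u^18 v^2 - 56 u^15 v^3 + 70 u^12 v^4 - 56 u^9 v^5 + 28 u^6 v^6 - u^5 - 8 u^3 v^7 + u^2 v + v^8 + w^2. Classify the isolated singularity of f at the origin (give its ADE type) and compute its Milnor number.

The Hessian of f at 0 is [[0, 0, 0], [0, 0, 0], [0, 0, 2]] with rank 1, so corank 2. A Groebner basis of the Jacobian ideal J(f) in C{u,v,w} is {u^2/8 + v^7, u^3, u*v, w}; counting standard monomials gives mu = 9. Corank 2; j^3 = u^2*v has shape L^2 M (L != M), so D-series; mu = 9 gives D_9.

Type D_9, Milnor number mu = 9.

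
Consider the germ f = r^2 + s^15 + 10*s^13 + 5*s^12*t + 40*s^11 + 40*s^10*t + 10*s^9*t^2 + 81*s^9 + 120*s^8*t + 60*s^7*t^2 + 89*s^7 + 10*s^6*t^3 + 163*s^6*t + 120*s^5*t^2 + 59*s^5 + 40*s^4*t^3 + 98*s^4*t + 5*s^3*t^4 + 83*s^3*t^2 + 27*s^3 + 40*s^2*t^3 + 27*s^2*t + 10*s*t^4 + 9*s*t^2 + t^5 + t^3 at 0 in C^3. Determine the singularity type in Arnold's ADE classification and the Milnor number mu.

The Hessian of f at 0 has rank 1. Corank 2; j^3 = (3*s + t)^3 is a perfect cube, so E-series; the 5-jet and mu = 8 give E_8.

Type E_8, Milnor number mu = 8.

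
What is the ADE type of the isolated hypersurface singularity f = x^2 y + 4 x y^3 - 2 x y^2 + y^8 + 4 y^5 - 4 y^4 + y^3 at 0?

The Hessian of f at 0 has rank 0. Corank 2; j^3 = y*(x - y)^2 has shape L^2 M (L != M), so D-series; mu = 9 gives D_9.

D_9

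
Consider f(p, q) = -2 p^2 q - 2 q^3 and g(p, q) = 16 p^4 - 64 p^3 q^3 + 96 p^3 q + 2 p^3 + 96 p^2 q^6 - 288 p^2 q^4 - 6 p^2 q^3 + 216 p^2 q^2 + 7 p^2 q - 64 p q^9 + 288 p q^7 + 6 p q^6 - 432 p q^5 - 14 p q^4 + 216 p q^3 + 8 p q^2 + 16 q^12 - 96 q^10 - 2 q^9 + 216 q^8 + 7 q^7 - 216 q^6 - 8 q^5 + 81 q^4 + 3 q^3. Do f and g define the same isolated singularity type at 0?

The Hessian of f at 0 is [[0, 0], [0, 0]] with rank 0, so corank 2. A Groebner basis of the Jacobian ideal J(f) in C{p,q} is {q^3, p^2 + 3*q^2, p*q}; counting standard monomials gives mu = 4. Corank 2; j^3 = -2*q*(p^2 + q^2) splits into three distinct lines over C (the quadratic factor has nonzero discriminant), so D_4. The Hessian of g at 0 is [[0, 0], [0, 0]] with rank 0, so corank 2. A Groebner basis of the Jacobian ideal J(g) in C{p,q} is {p*q^2 + p*q/8 + q^2/8, -p*q/8 + q^3 - q^2/8, p^2 + 5*p*q/2 + 3*q^2/2}; counting standard monomials gives mu = 5. Corank 2; j^3 = (p + q)^2*(2*p + 3*q) has shape L^2 M (L != M), so D-series; mu = 5 gives D_5. f is D_4 but g is D_5, hence not right-equivalent.

No.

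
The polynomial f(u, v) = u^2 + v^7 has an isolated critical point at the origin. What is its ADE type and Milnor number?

Type A_{6}, Milnor number mu = 6.

The Hessian of f at 0 is [[2, 0], [0, 0]] with rank 1, so corank 1. A Groebner basis of the Jacobian ideal J(f) in C{u,v} is {v^6, u}; counting standard monomials gives mu = 6. Corank 1: A-series; mu = 6 gives A_6.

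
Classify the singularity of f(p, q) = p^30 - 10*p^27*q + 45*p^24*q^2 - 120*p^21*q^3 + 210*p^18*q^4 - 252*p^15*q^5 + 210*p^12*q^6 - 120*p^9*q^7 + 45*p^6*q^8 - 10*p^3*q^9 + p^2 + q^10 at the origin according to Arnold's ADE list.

A_{9}

The Hessian of f at 0 is [[2, 0], [0, 0]] with rank 1, so corank 1. A Groebner basis of the Jacobian ideal J(f) in C{p,q} is {q^9, p}; counting standard monomials gives mu = 9. Corank 1: A-series; mu = 9 gives A_9.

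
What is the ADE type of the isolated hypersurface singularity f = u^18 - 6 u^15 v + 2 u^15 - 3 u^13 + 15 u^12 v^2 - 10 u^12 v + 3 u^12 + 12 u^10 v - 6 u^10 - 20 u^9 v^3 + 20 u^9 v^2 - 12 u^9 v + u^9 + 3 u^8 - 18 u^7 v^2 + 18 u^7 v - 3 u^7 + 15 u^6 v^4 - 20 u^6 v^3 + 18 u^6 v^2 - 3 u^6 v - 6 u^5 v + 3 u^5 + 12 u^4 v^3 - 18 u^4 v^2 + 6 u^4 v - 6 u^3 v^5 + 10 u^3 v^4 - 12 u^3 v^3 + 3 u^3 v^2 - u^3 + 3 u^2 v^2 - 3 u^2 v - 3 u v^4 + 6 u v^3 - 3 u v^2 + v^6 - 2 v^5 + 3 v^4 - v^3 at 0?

E_8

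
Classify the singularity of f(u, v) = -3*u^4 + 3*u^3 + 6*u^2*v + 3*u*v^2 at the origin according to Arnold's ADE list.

D_5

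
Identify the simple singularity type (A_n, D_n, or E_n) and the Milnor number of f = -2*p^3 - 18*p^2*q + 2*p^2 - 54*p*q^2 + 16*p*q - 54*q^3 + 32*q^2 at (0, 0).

Type A2, Milnor number mu = 2.

The Hessian of f at 0 has rank 1. Corank 1: A-series; mu = 2 gives A_2.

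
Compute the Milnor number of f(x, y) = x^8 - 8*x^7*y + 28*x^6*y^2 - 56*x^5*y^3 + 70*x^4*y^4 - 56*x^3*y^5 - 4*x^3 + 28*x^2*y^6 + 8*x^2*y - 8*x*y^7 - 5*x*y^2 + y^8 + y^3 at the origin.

9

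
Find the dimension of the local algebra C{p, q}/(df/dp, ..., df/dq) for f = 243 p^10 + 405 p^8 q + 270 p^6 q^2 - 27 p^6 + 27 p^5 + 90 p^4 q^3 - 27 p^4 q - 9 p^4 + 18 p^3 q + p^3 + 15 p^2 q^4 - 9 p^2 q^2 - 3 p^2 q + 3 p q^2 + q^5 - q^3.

8

The Hessian of f at 0 is [[0, 0], [0, 0]] with rank 0, so corank 2. A Groebner basis of the Jacobian ideal J(f) in C{p,q} is {-p^2/36 + p*q^3 + p*q^2/6 + p*q/18 - q^3/6 - q^2/36, q^4, p^3 - p^2/2 + p*q - q^3 - q^2/2, p^2*q - p^2/6 - p*q^2 + p*q/3 - q^2/6}; counting standard monomials gives mu = 8. Corank 2; j^3 = (p - q)^3 is a perfect cube, so E-series; the 5-jet and mu = 8 give E_8.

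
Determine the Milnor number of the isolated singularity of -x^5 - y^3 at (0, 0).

8

The Hessian of f at 0 has rank 0. Corank 2; j^3 = -y^3 is a perfect cube, so E-series; the 5-jet and mu = 8 give E_8.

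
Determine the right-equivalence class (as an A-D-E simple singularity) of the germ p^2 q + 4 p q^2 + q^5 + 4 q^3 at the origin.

D_{6}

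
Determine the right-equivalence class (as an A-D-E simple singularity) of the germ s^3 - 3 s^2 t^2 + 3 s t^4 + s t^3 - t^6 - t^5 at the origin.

E_{7}

The Hessian of f at 0 has rank 0. Corank 2; j^3 = s^3 is a perfect cube, so E-series; the 4-jet and mu = 7 give E_7.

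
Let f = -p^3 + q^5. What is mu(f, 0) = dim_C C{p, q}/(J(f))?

8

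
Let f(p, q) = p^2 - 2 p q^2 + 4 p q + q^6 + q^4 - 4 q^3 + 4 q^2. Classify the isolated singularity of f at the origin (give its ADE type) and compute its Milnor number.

Type A_5, Milnor number mu = 5.

The Hessian of f at 0 has rank 1. Corank 1: A-series; mu = 5 gives A_5.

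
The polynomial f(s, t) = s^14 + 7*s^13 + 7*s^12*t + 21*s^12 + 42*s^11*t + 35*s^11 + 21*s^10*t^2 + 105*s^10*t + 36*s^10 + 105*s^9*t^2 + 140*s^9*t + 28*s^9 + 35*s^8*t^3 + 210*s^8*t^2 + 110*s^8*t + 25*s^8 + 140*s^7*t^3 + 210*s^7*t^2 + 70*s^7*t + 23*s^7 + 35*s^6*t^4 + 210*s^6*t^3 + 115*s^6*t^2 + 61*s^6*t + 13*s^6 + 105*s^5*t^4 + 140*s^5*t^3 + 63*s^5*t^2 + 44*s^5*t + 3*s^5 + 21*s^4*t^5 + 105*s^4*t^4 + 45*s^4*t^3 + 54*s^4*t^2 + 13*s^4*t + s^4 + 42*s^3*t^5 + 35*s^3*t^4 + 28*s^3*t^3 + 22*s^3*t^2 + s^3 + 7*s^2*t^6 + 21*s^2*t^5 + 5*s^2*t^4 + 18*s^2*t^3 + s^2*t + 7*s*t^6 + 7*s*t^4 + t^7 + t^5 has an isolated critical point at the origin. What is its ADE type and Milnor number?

The Hessian of f at 0 has rank 0. Corank 2; j^3 = s^2*(s + t) has shape L^2 M (L != M), so D-series; mu = 6 gives D_6.

Type D_{6}, Milnor number mu = 6.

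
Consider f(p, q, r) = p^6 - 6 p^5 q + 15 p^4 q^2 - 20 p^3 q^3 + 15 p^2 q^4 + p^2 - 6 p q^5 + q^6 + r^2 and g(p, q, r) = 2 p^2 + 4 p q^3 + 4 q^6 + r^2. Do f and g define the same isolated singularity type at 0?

The Hessian of f at 0 is [[2, 0, 0], [0, 0, 0], [0, 0, 2]] with rank 2, so corank 1. A Groebner basis of the Jacobian ideal J(f) in C{p,q,r} is {q^5, p, r}; counting standard monomials gives mu = 5. Corank 1: A-series; mu = 5 gives A_5. The Hessian of g at 0 is [[4, 0, 0], [0, 0, 0], [0, 0, 2]] with rank 2, so corank 1. A Groebner basis of the Jacobian ideal J(g) in C{p,q,r} is {p*q^2, p + q^3, p^2, r}; counting standard monomials gives mu = 5. Corank 1: A-series; mu = 5 gives A_5. Both have type A_5, hence right-equivalent.

Yes.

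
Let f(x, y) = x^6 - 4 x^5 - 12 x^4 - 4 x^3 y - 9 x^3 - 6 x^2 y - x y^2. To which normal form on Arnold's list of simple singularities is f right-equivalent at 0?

The Hessian of f at 0 is [[0, 0], [0, 0]] with rank 0, so corank 2. A Groebner basis of the Jacobian ideal J(f) in C{x,y} is {-7047*x^2/20 - 1053*x*y/4 + y^4 - 21*y^3/10 - 243*y^2/5, x^3 + 3*x^2/2 + x*y/2, x^2*y - 27*x^2/5 - 3*x*y - y^3/15 - 2*y^2/5, 117*x^2/10 + x*y^2 + 15*x*y/2 + 14*y^3/45 + 6*y^2/5}; counting standard monomials gives mu = 7. Corank 2; j^3 = -x*(3*x + y)^2 has shape L^2 M (L != M), so D-series; mu = 7 gives D_7.

D7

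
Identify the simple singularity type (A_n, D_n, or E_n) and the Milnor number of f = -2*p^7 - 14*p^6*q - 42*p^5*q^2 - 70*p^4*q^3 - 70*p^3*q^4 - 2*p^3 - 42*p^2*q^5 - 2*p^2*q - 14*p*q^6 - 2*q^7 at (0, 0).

The Hessian of f at 0 is [[0, 0], [0, 0]] with rank 0, so corank 2. A Groebner basis of the Jacobian ideal J(f) in C{p,q} is {-p*q/7 + q^6, p*q^2, p^2 + p*q}; counting standard monomials gives mu = 8. Corank 2; j^3 = -2*p^2*(p + q) has shape L^2 M (L != M), so D-series; mu = 8 gives D_8.

Type D8, Milnor number mu = 8.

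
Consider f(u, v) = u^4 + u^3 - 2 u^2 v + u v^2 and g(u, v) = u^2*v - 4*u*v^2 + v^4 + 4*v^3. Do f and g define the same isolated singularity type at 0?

Yes.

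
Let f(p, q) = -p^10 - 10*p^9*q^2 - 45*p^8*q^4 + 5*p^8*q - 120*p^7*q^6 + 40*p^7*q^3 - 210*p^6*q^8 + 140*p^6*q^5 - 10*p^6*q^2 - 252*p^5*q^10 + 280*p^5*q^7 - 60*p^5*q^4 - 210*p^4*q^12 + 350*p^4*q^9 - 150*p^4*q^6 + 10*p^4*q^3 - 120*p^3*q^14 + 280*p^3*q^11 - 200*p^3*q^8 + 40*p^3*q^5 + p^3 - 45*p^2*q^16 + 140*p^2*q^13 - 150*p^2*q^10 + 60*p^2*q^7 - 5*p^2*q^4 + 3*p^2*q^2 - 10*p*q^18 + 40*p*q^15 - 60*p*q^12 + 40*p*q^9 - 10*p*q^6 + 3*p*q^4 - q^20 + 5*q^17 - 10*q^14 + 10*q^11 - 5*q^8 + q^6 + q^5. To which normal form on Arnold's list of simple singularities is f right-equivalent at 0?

E_8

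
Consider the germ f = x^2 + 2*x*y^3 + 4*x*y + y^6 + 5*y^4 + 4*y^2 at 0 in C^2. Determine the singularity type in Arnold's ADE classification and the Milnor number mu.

Type A3, Milnor number mu = 3.

The Hessian of f at 0 is [[2, 4], [4, 8]] with rank 1, so corank 1. A Groebner basis of the Jacobian ideal J(f) in C{x,y} is {y^3, x + 2*y}; counting standard monomials gives mu = 3. Corank 1: A-series; mu = 3 gives A_3.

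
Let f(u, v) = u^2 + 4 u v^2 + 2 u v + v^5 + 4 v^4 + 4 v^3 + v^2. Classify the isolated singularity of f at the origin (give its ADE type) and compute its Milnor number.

Type A4, Milnor number mu = 4.

The Hessian of f at 0 has rank 1. Corank 1: A-series; mu = 4 gives A_4.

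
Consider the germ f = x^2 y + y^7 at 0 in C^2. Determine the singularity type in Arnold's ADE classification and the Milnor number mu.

Type D_8, Milnor number mu = 8.

The Hessian of f at 0 has rank 0. Corank 2; j^3 = x^2*y has shape L^2 M (L != M), so D-series; mu = 8 gives D_8.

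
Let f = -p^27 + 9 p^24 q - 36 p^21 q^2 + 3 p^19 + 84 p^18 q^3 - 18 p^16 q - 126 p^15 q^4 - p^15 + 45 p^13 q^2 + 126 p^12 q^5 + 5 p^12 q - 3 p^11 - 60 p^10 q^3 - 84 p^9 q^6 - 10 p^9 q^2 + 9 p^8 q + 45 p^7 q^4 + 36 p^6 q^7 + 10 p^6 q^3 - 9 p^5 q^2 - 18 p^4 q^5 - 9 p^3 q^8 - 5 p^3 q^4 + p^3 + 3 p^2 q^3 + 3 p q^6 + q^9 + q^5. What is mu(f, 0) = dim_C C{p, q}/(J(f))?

The Hessian of f at 0 has rank 0. Corank 2; j^3 = p^3 is a perfect cube, so E-series; the 5-jet and mu = 8 give E_8.

8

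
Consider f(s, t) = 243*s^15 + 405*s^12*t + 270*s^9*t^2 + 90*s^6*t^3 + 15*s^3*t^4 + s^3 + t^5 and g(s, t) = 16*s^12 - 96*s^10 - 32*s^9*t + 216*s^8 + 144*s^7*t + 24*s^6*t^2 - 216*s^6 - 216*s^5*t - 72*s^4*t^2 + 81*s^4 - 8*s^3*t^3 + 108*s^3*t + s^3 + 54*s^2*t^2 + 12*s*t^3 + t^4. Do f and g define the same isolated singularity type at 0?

No.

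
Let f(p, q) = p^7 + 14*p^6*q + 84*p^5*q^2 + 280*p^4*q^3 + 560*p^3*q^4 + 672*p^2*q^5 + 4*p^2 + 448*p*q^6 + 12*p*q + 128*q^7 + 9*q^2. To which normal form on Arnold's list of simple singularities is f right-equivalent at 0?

A_6

The Hessian of f at 0 has rank 1. Corank 1: A-series; mu = 6 gives A_6.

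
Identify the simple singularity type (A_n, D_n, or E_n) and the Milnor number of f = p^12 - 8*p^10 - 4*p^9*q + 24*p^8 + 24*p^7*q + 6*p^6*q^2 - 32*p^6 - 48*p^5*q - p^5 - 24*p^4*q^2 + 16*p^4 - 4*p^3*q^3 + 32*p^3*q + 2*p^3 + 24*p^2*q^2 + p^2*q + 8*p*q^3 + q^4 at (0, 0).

The Hessian of f at 0 has rank 0. Corank 2; j^3 = p^2*(2*p + q) has shape L^2 M (L != M), so D-series; mu = 5 gives D_5.

Type D5, Milnor number mu = 5.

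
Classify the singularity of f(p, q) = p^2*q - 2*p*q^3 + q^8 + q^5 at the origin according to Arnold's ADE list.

The Hessian of f at 0 has rank 0. Corank 2; j^3 = p^2*q has shape L^2 M (L != M), so D-series; mu = 9 gives D_9.

D_{9}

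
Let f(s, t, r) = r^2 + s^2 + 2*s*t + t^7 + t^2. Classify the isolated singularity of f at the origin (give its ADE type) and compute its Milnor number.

Type A_6, Milnor number mu = 6.

The Hessian of f at 0 has rank 2. Corank 1: A-series; mu = 6 gives A_6.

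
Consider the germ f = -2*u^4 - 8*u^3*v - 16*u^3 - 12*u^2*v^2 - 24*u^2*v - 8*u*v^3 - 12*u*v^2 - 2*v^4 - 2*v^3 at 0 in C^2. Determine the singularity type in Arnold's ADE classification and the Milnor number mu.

Type E_{6}, Milnor number mu = 6.

The Hessian of f at 0 has rank 0. Corank 2; j^3 = -2*(2*u + v)^3 is a perfect cube, so E-series; the 4-jet and mu = 6 give E_6.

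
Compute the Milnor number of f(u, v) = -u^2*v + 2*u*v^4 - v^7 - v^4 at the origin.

5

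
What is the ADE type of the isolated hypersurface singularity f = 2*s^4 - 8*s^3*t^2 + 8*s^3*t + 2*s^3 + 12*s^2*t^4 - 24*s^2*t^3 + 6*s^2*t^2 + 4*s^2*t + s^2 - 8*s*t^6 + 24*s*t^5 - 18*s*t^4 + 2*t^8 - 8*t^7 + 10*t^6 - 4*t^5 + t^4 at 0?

The Hessian of f at 0 is [[2, 0], [0, 0]] with rank 1, so corank 1. A Groebner basis of the Jacobian ideal J(f) in C{s,t} is {t^3, s}; counting standard monomials gives mu = 3. Corank 1: A-series; mu = 3 gives A_3.

A_{3}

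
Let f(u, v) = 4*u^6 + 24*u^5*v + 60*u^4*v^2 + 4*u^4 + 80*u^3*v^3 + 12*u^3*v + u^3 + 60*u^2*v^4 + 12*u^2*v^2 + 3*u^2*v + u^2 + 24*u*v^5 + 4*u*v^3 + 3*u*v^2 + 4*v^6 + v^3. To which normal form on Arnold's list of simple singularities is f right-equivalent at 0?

A2

The Hessian of f at 0 is [[2, 0], [0, 0]] with rank 1, so corank 1. A Groebner basis of the Jacobian ideal J(f) in C{u,v} is {v^2, u}; counting standard monomials gives mu = 2. Corank 1: A-series; mu = 2 gives A_2.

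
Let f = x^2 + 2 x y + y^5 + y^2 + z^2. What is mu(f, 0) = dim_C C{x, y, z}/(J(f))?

The Hessian of f at 0 is [[2, 2, 0], [2, 2, 0], [0, 0, 2]] with rank 2, so corank 1. A Groebner basis of the Jacobian ideal J(f) in C{x,y,z} is {y^4, x + y, z}; counting standard monomials gives mu = 4. Corank 1: A-series; mu = 4 gives A_4.

4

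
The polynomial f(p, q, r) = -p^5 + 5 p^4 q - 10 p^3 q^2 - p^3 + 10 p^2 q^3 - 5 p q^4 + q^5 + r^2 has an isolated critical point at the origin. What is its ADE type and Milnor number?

The Hessian of f at 0 is [[0, 0, 0], [0, 0, 0], [0, 0, 2]] with rank 1, so corank 2. A Groebner basis of the Jacobian ideal J(f) in C{p,q,r} is {q^5, p*q^3 - q^4/4, p^2, r}; counting standard monomials gives mu = 8. Corank 2; j^3 = -p^3 is a perfect cube, so E-series; the 5-jet and mu = 8 give E_8.

Type E8, Milnor number mu = 8.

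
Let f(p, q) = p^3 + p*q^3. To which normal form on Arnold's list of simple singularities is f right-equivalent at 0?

E_{7}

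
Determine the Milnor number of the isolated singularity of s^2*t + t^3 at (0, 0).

The Hessian of f at 0 is [[0, 0], [0, 0]] with rank 0, so corank 2. A Groebner basis of the Jacobian ideal J(f) in C{s,t} is {t^3, s^2 + 3*t^2, s*t}; counting standard monomials gives mu = 4. Corank 2; j^3 = t*(s^2 + t^2) splits into three distinct lines over C (the quadratic factor has nonzero discriminant), so D_4.

4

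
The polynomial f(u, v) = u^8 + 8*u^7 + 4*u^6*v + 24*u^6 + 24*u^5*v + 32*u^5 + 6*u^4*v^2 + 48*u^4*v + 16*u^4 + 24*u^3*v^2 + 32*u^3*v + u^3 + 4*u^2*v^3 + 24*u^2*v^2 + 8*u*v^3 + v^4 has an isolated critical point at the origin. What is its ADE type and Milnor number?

The Hessian of f at 0 is [[0, 0], [0, 0]] with rank 0, so corank 2. A Groebner basis of the Jacobian ideal J(f) in C{u,v} is {v^4, u*v^2 + v^3/6, u^2}; counting standard monomials gives mu = 6. Corank 2; j^3 = u^3 is a perfect cube, so E-series; the 4-jet and mu = 6 give E_6.

Type E6, Milnor number mu = 6.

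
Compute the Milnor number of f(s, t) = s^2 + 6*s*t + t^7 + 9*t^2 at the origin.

The Hessian of f at 0 is [[2, 6], [6, 18]] with rank 1, so corank 1. A Groebner basis of the Jacobian ideal J(f) in C{s,t} is {t^6, s + 3*t}; counting standard monomials gives mu = 6. Corank 1: A-series; mu = 6 gives A_6.

6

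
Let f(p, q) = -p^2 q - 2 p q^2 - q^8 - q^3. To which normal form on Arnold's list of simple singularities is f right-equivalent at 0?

The Hessian of f at 0 has rank 0. Corank 2; j^3 = -q*(p + q)^2 has shape L^2 M (L != M), so D-series; mu = 9 gives D_9.

D9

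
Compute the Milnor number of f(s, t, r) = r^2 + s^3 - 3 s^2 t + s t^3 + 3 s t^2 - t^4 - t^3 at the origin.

The Hessian of f at 0 is [[0, 0, 0], [0, 0, 0], [0, 0, 2]] with rank 1, so corank 2. A Groebner basis of the Jacobian ideal J(f) in C{s,t,r} is {s^3 - 3*s^2*t - 6*s^2 + 12*s*t - 6*t^2, 3*s^2 + s*t^2 - 6*s*t + 3*t^2, 3*s^2 - 6*s*t + t^3 + 3*t^2, r}; counting standard monomials gives mu = 7. Corank 2; j^3 = (s - t)^3 is a perfect cube, so E-series; the 4-jet and mu = 7 give E_7.

7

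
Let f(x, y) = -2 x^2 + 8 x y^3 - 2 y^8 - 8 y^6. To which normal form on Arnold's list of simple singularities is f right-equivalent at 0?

The Hessian of f at 0 is [[-4, 0], [0, 0]] with rank 1, so corank 1. A Groebner basis of the Jacobian ideal J(f) in C{x,y} is {x^3, x^2*y, -x/2 + y^3}; counting standard monomials gives mu = 7. Corank 1: A-series; mu = 7 gives A_7.

A_{7}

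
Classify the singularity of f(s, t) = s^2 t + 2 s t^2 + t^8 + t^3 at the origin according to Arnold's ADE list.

The Hessian of f at 0 has rank 0. Corank 2; j^3 = t*(s + t)^2 has shape L^2 M (L != M), so D-series; mu = 9 gives D_9.

D_{9}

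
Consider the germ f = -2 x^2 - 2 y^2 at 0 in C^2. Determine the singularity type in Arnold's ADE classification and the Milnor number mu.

Type A1, Milnor number mu = 1.

The Hessian of f at 0 has rank 2. Corank 0: nondegenerate Morse point, so A_1.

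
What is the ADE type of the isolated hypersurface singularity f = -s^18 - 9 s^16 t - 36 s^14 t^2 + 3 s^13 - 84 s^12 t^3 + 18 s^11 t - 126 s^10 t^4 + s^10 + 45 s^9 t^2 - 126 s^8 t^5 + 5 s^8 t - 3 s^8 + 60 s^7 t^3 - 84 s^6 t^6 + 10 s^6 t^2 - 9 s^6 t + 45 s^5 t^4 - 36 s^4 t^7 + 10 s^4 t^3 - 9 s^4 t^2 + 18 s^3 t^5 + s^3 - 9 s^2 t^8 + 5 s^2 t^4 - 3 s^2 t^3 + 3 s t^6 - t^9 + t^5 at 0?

The Hessian of f at 0 has rank 0. Corank 2; j^3 = s^3 is a perfect cube, so E-series; the 5-jet and mu = 8 give E_8.

E_{8}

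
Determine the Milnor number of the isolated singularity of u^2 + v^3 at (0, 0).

2

The Hessian of f at 0 is [[2, 0], [0, 0]] with rank 1, so corank 1. A Groebner basis of the Jacobian ideal J(f) in C{u,v} is {v^2, u}; counting standard monomials gives mu = 2. Corank 1: A-series; mu = 2 gives A_2.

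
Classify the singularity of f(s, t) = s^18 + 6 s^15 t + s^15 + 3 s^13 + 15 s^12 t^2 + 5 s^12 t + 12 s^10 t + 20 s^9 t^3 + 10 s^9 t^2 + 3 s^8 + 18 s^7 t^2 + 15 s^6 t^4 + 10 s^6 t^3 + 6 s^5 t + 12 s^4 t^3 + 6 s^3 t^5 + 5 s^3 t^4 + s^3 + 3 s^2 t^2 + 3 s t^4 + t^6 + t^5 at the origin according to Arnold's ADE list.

The Hessian of f at 0 has rank 0. Corank 2; j^3 = s^3 is a perfect cube, so E-series; the 5-jet and mu = 8 give E_8.

E_8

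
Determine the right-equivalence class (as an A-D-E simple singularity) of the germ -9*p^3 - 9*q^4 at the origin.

E_6

The Hessian of f at 0 has rank 0. Corank 2; j^3 = -9*p^3 is a perfect cube, so E-series; the 4-jet and mu = 6 give E_6.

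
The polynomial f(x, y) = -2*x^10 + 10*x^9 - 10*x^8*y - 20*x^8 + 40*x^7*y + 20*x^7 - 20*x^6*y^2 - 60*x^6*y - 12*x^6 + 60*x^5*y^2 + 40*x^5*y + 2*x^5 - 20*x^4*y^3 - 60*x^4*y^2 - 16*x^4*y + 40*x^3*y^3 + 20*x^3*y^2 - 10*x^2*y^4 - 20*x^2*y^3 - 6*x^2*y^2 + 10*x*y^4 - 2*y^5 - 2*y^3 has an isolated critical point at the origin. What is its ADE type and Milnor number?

The Hessian of f at 0 has rank 0. Corank 2; j^3 = -2*y^3 is a perfect cube, so E-series; the 5-jet and mu = 8 give E_8.

Type E8, Milnor number mu = 8.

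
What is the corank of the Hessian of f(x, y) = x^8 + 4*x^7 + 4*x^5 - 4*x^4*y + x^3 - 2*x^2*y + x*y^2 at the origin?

The Hessian at 0 is [[0, 0], [0, 0]] of rank 0; hence corank 2.

2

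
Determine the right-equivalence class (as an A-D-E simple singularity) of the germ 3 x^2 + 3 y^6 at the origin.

A_5

The Hessian of f at 0 has rank 1. Corank 1: A-series; mu = 5 gives A_5.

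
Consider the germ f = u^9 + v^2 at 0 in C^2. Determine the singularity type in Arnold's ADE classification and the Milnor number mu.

Type A_8, Milnor number mu = 8.

The Hessian of f at 0 is [[0, 0], [0, 2]] with rank 1, so corank 1. A Groebner basis of the Jacobian ideal J(f) in C{u,v} is {u^8, v}; counting standard monomials gives mu = 8. Corank 1: A-series; mu = 8 gives A_8.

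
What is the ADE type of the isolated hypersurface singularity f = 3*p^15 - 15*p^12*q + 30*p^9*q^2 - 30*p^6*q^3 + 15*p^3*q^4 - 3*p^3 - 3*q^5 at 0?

E8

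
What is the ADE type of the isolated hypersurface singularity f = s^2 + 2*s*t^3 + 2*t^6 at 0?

A5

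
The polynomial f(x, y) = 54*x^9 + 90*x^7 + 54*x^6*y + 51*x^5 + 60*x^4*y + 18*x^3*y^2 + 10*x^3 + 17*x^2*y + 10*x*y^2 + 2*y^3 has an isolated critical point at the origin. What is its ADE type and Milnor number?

Type D4, Milnor number mu = 4.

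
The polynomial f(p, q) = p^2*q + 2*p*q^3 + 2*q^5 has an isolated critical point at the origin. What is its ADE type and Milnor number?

The Hessian of f at 0 has rank 0. Corank 2; j^3 = p^2*q has shape L^2 M (L != M), so D-series; mu = 6 gives D_6.

Type D_6, Milnor number mu = 6.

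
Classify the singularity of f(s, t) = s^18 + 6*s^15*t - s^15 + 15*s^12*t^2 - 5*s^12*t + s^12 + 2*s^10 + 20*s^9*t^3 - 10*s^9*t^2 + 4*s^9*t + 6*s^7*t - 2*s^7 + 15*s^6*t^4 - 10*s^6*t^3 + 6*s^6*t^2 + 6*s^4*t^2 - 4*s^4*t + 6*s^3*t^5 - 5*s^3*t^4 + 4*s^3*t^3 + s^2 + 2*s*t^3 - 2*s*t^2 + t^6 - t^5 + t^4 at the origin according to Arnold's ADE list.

The Hessian of f at 0 has rank 1. Corank 1: A-series; mu = 4 gives A_4.

A_4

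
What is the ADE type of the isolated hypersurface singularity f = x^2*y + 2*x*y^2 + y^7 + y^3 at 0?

D_8

The Hessian of f at 0 has rank 0. Corank 2; j^3 = y*(x + y)^2 has shape L^2 M (L != M), so D-series; mu = 8 gives D_8.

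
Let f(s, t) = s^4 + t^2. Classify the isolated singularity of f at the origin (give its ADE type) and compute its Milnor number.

The Hessian of f at 0 has rank 1. Corank 1: A-series; mu = 3 gives A_3.

Type A_3, Milnor number mu = 3.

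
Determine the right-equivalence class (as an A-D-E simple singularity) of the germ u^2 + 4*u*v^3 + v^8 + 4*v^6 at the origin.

The Hessian of f at 0 is [[2, 0], [0, 0]] with rank 1, so corank 1. A Groebner basis of the Jacobian ideal J(f) in C{u,v} is {u^3, u^2*v, u/2 + v^3}; counting standard monomials gives mu = 7. Corank 1: A-series; mu = 7 gives A_7.

A_7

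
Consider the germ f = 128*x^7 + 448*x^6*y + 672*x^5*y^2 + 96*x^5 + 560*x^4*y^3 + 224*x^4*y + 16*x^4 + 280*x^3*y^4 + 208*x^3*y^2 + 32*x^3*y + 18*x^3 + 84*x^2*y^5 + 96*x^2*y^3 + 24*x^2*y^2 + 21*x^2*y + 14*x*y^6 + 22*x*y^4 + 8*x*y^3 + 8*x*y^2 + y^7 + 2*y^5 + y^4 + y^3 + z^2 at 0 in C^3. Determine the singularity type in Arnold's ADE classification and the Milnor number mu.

Type D_{5}, Milnor number mu = 5.

The Hessian of f at 0 has rank 1. Corank 2; j^3 = (2*x + y)*(3*x + y)^2 has shape L^2 M (L != M), so D-series; mu = 5 gives D_5.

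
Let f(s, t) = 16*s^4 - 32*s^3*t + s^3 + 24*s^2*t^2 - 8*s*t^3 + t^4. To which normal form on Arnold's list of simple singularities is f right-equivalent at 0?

E_{6}

The Hessian of f at 0 has rank 0. Corank 2; j^3 = s^3 is a perfect cube, so E-series; the 4-jet and mu = 6 give E_6.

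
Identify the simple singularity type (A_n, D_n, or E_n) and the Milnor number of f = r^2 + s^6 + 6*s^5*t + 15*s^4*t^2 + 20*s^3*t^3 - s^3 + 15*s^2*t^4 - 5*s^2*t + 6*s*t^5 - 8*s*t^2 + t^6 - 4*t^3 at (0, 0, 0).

The Hessian of f at 0 is [[0, 0, 0], [0, 0, 0], [0, 0, 2]] with rank 1, so corank 2. A Groebner basis of the Jacobian ideal J(f) in C{s,t,r} is {s*t/6 + t^5 + t^2/3, s*t^2 + 2*t^3, s^2 + 3*s*t + 2*t^2, r}; counting standard monomials gives mu = 7. Corank 2; j^3 = -(s + t)*(s + 2*t)^2 has shape L^2 M (L != M), so D-series; mu = 7 gives D_7.

Type D_7, Milnor number mu = 7.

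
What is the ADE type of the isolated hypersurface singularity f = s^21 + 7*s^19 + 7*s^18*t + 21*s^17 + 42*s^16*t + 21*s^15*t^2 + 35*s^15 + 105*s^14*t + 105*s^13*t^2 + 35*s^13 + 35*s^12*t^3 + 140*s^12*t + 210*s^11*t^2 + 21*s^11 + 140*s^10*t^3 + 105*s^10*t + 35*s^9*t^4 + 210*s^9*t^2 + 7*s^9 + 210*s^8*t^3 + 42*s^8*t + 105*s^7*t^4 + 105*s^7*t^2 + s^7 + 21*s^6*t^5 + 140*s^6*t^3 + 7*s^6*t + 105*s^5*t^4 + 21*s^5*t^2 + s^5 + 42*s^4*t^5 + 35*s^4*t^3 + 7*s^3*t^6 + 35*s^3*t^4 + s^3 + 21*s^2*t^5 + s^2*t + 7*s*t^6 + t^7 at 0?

D_8

The Hessian of f at 0 has rank 0. Corank 2; j^3 = s^2*(s + t) has shape L^2 M (L != M), so D-series; mu = 8 gives D_8.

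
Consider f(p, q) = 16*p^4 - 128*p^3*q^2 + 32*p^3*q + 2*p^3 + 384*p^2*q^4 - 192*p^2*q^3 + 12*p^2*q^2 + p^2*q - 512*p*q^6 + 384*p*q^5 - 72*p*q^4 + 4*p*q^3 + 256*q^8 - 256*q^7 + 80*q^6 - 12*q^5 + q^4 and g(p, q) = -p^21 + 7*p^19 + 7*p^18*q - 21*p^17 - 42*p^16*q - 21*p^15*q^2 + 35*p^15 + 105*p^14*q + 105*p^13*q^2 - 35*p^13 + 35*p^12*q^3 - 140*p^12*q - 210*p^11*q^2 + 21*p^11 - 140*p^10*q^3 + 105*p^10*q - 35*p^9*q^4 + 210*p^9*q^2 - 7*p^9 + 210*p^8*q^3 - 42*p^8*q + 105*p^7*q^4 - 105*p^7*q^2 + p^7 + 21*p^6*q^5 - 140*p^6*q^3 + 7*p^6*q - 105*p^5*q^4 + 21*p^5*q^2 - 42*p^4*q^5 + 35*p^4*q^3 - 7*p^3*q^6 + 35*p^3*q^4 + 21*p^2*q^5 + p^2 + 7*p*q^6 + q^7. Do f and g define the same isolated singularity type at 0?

The Hessian of f at 0 is [[0, 0], [0, 0]] with rank 0, so corank 2. A Groebner basis of the Jacobian ideal J(f) in C{p,q} is {p*q^2, -p*q/10 + q^3, p^2 + 2*p*q/5}; counting standard monomials gives mu = 5. Corank 2; j^3 = p^2*(2*p + q) has shape L^2 M (L != M), so D-series; mu = 5 gives D_5. The Hessian of g at 0 is [[2, 0], [0, 0]] with rank 1, so corank 1. A Groebner basis of the Jacobian ideal J(g) in C{p,q} is {q^6, p}; counting standard monomials gives mu = 6. Corank 1: A-series; mu = 6 gives A_6. f is D_5 but g is A_6, hence not right-equivalent.

No.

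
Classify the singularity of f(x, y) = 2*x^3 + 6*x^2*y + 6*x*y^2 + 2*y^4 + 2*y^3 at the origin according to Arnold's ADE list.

E_6

The Hessian of f at 0 is [[0, 0], [0, 0]] with rank 0, so corank 2. A Groebner basis of the Jacobian ideal J(f) in C{x,y} is {y^3, x^2 + 2*x*y + y^2}; counting standard monomials gives mu = 6. Corank 2; j^3 = 2*(x + y)^3 is a perfect cube, so E-series; the 4-jet and mu = 6 give E_6.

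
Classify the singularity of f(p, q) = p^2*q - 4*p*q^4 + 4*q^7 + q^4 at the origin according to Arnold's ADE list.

The Hessian of f at 0 has rank 0. Corank 2; j^3 = p^2*q has shape L^2 M (L != M), so D-series; mu = 5 gives D_5.

D_{5}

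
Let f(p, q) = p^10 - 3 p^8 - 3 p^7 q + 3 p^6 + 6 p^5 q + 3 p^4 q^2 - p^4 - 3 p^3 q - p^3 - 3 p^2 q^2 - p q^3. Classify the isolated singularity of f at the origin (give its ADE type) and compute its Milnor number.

Type E_7, Milnor number mu = 7.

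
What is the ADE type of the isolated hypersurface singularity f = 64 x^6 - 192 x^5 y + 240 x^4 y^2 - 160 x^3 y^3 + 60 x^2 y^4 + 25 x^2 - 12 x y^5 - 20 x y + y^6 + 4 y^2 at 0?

A_5

The Hessian of f at 0 has rank 1. Corank 1: A-series; mu = 5 gives A_5.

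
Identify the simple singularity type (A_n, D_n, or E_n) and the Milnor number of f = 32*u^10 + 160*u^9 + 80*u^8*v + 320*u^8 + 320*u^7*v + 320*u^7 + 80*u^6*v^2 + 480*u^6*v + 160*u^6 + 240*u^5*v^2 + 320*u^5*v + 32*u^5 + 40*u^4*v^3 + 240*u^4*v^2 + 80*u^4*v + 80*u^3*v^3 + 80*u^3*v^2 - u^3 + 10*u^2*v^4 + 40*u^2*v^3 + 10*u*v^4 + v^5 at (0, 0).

Type E_8, Milnor number mu = 8.

The Hessian of f at 0 has rank 0. Corank 2; j^3 = -u^3 is a perfect cube, so E-series; the 5-jet and mu = 8 give E_8.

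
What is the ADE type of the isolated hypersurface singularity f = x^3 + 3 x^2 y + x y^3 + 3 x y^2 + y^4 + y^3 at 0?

The Hessian of f at 0 is [[0, 0], [0, 0]] with rank 0, so corank 2. A Groebner basis of the Jacobian ideal J(f) in C{x,y} is {x^3 + 3*x^2*y + 6*x^2 + 12*x*y + 6*y^2, -3*x^2 + x*y^2 - 6*x*y - 3*y^2, 3*x^2 + 6*x*y + y^3 + 3*y^2}; counting standard monomials gives mu = 7. Corank 2; j^3 = (x + y)^3 is a perfect cube, so E-series; the 4-jet and mu = 7 give E_7.

E_{7}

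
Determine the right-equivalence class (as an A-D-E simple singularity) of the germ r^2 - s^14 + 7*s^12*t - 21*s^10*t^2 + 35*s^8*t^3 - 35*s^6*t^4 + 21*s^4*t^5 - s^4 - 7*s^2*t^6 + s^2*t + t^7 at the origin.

D8

The Hessian of f at 0 has rank 1. Corank 2; j^3 = s^2*t has shape L^2 M (L != M), so D-series; mu = 8 gives D_8.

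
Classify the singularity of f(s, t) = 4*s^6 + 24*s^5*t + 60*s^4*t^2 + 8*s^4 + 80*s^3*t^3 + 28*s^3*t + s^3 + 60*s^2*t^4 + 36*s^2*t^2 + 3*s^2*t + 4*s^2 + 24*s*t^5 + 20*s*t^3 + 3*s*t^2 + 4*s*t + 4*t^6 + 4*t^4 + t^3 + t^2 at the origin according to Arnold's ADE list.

A_{2}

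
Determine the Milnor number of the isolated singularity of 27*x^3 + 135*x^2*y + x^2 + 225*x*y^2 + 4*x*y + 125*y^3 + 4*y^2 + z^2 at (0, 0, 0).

2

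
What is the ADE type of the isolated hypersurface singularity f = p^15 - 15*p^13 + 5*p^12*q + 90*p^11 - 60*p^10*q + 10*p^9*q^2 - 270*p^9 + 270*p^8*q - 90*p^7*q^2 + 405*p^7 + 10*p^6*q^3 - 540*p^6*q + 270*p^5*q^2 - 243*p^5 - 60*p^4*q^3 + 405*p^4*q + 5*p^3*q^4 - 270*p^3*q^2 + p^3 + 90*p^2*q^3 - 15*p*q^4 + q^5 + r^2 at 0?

E_{8}

The Hessian of f at 0 has rank 1. Corank 2; j^3 = p^3 is a perfect cube, so E-series; the 5-jet and mu = 8 give E_8.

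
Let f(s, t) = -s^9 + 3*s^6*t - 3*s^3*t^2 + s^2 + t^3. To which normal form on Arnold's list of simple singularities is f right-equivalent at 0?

A_2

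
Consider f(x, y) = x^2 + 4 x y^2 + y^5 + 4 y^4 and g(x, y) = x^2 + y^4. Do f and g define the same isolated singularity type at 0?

No.

The Hessian of f at 0 is [[2, 0], [0, 0]] with rank 1, so corank 1. A Groebner basis of the Jacobian ideal J(f) in C{x,y} is {x^2, x/2 + y^2}; counting standard monomials gives mu = 4. Corank 1: A-series; mu = 4 gives A_4. The Hessian of g at 0 is [[2, 0], [0, 0]] with rank 1, so corank 1. A Groebner basis of the Jacobian ideal J(g) in C{x,y} is {y^3, x}; counting standard monomials gives mu = 3. Corank 1: A-series; mu = 3 gives A_3. f is A_4 but g is A_3, hence not right-equivalent.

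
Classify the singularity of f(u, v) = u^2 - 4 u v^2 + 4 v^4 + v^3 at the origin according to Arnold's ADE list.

A2

The Hessian of f at 0 is [[2, 0], [0, 0]] with rank 1, so corank 1. A Groebner basis of the Jacobian ideal J(f) in C{u,v} is {v^2, u}; counting standard monomials gives mu = 2. Corank 1: A-series; mu = 2 gives A_2.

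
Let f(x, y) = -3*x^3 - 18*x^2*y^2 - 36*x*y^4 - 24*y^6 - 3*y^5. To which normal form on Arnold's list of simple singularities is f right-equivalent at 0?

E_{8}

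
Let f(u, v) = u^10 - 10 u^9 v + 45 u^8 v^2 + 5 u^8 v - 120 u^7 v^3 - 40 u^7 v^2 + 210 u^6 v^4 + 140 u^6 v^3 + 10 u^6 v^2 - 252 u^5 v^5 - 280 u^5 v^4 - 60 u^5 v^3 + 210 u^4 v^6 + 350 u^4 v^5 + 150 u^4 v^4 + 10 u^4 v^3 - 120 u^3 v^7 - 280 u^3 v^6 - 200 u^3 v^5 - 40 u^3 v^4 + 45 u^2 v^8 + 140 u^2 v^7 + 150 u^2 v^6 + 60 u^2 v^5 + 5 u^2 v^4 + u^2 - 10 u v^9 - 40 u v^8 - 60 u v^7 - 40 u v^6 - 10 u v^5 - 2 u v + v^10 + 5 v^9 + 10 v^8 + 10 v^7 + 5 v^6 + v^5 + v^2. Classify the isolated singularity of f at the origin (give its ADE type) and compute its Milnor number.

The Hessian of f at 0 has rank 1. Corank 1: A-series; mu = 4 gives A_4.

Type A_{4}, Milnor number mu = 4.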